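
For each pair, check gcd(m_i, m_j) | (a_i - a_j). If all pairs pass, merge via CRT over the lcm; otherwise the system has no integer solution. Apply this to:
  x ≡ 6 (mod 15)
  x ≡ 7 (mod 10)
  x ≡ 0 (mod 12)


Moduli 15, 10, 12 are not pairwise coprime, so CRT works modulo lcm(m_i) when all pairwise compatibility conditions hold.
Pairwise compatibility: gcd(m_i, m_j) must divide a_i - a_j for every pair.
Merge one congruence at a time:
  Start: x ≡ 6 (mod 15).
  Combine with x ≡ 7 (mod 10): gcd(15, 10) = 5, and 7 - 6 = 1 is NOT divisible by 5.
    ⇒ system is inconsistent (no integer solution).

No solution (the system is inconsistent).


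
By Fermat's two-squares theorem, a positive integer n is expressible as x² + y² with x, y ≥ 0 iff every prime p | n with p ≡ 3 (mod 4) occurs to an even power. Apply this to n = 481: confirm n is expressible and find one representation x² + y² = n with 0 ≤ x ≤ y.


Step 1: Factor n = 481 = 13 · 37.
Step 2: Check the mod-4 condition on each prime factor: 13 ≡ 1 (mod 4), exponent 1; 37 ≡ 1 (mod 4), exponent 1.
All primes ≡ 3 (mod 4) appear to even exponent (or don't appear), so by the two-squares theorem n IS expressible as a sum of two squares.
Step 3: Build a representation. Here n = 13 · 37 is a product of primes ≡ 1 (mod 4). Each prime p ≡ 1 (mod 4) is itself a sum of two squares; find a² by testing p − a² for a perfect square:
  13: 13 − 1² = 12, 13 − 2² = 9 = 3² ⇒ 13 = 2² + 3².
  37: 37 − 1² = 36 = 6² ⇒ 37 = 1² + 6².
  Combine using the Brahmagupta–Fibonacci identity (a² + b²)(c² + d²) = (ac − bd)² + (ad + bc)² = (ac + bd)² + (ad − bc)²:
  13 · 37 = 481: from (2² + 3²)(1² + 6²), take (2·1 − 3·6, 2·6 + 3·1) = (2 − 18, 12 + 3) = (-16, 15); dropping signs (only squares matter) gives (16, 15); check 16² + 15² = 256 + 225 = 481 ✓.
Step 4: Order so x ≤ y and verify: 15² + 16² = 225 + 256 = 481 = n. ✓

n = 481 = 15² + 16² (one valid representation with x ≤ y).


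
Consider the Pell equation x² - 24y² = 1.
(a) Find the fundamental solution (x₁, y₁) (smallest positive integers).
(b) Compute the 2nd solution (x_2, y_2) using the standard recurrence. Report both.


Step 1: Find the fundamental solution (x₁, y₁) of x² - 24y² = 1.
  Expand √24 as a continued fraction. a₀ = ⌊√24⌋ = 4; iterate m_{k+1} = d_k·a_k − m_k, d_{k+1} = (24 − m_{k+1}²)/d_k, a_{k+1} = ⌊(a₀ + m_{k+1})/d_{k+1}⌋ (starting m₀ = 0, d₀ = 1), with convergents p_k = a_k·p_{k-1} + p_{k-2}, q_k = a_k·q_{k-1} + q_{k-2} (p₋₁ = 1, q₋₁ = 0):
  k = 0: a₀ = 4; p₀/q₀ = 4/1; p₀² − 24·q₀² = 16 − 24 = -8.
  k = 1: m = 4, d = 8, a = ⌊(4 + 4)/8⌋ = 1; p/q = (1·4 + 1)/(1·1 + 0) = 5/1; p² − 24·q² = 25 − 24 = 1.
  The first convergent with p² − 24·q² = 1 gives the fundamental solution (x₁, y₁) = (5, 1).
Step 2: Apply the recurrence (x_{n+1}, y_{n+1}) = (x₁x_n + 24y₁y_n, x₁y_n + y₁x_n) repeatedly.
  From (x_1, y_1) = (5, 1): x_2 = 5·5 + 24·1·1 = 49; y_2 = 5·1 + 1·5 = 10.
Step 3: Verify x_2² - 24·y_2² = 2401 - 2400 = 1 (should be 1). ✓

(x_1, y_1) = (5, 1); (x_2, y_2) = (49, 10).


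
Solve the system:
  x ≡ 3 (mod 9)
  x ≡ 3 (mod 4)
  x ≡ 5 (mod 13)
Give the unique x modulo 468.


Moduli 9, 4, 13 are pairwise coprime; by CRT there is a unique solution modulo M = 9 · 4 · 13 = 468.
Solve pairwise, accumulating the modulus:
  Start with x ≡ 3 (mod 9).
  Combine with x ≡ 3 (mod 4): since gcd(9, 4) = 1, we get a unique residue mod 36.
    Write x = 3 + 9·t and substitute into x ≡ 3 (mod 4): 9·t ≡ 3 − 3 = 0 (mod 4).
    Reduce coefficients mod 4: 1·t ≡ 0 (mod 4).
    So t ≡ 0 (mod 4).
    Then x = 3 + 9·0 = 3, valid modulo lcm(9, 4) = 36: x ≡ 3 (mod 36).
  Combine with x ≡ 5 (mod 13): since gcd(36, 13) = 1, we get a unique residue mod 468.
    Write x = 3 + 36·t and substitute into x ≡ 5 (mod 13): 36·t ≡ 5 − 3 = 2 (mod 13).
    Reduce coefficients mod 13: 10·t ≡ 2 (mod 13).
    The inverse of 10 mod 13 is 4 (since 10·4 = 40 = 3·13 + 1), so t ≡ 4·2 = 8 ≡ 8 (mod 13).
    Then x = 3 + 36·8 = 291, valid modulo lcm(36, 13) = 468: x ≡ 291 (mod 468).
Verify: 291 mod 9 = 3 ✓, 291 mod 4 = 3 ✓, 291 mod 13 = 5 ✓.

x ≡ 291 (mod 468).


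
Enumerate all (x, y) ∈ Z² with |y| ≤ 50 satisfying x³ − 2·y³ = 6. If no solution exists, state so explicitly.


The equation is x³ - 2y³ = 6. For fixed y, x³ = 2·y³ + 6, so a solution requires the RHS to be a perfect cube.
Strategy: iterate y from -50 to 50, compute RHS = 2·y³ + 6, and check whether it is a (positive or negative) perfect cube.
Check small values of y:
  y = 0: RHS = 6 is not a perfect cube.
  y = 1: RHS = 8 = (2)³ ⇒ x = 2 works.
  y = -1: RHS = 4 is not a perfect cube.
  y = 2: RHS = 22 is not a perfect cube.
  y = -2: RHS = -10 is not a perfect cube.
  y = 3: RHS = 60 is not a perfect cube.
  y = -3: RHS = -48 is not a perfect cube.
Continuing the search up to |y| = 50 finds no further solutions beyond those listed.
Collected solutions: (2, 1).

Solutions (with |y| ≤ 50): (2, 1).


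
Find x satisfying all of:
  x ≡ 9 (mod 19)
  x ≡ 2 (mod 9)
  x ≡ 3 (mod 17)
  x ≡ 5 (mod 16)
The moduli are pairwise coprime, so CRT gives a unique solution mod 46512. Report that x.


Product of moduli M = 19 · 9 · 17 · 16 = 46512.
Merge one congruence at a time:
  Start: x ≡ 9 (mod 19).
  Combine with x ≡ 2 (mod 9); new modulus lcm = 171.
    Write x = 9 + 19·t and substitute into x ≡ 2 (mod 9): 19·t ≡ 2 − 9 = -7 (mod 9).
    Reduce coefficients mod 9: 1·t ≡ 2 (mod 9).
    So t ≡ 2 (mod 9).
    Then x = 9 + 19·2 = 47, valid modulo lcm(19, 9) = 171: x ≡ 47 (mod 171).
  Combine with x ≡ 3 (mod 17); new modulus lcm = 2907.
    Write x = 47 + 171·t and substitute into x ≡ 3 (mod 17): 171·t ≡ 3 − 47 = -44 (mod 17).
    Reduce coefficients mod 17: 1·t ≡ 7 (mod 17).
    So t ≡ 7 (mod 17).
    Then x = 47 + 171·7 = 1244, valid modulo lcm(171, 17) = 2907: x ≡ 1244 (mod 2907).
  Combine with x ≡ 5 (mod 16); new modulus lcm = 46512.
    Write x = 1244 + 2907·t and substitute into x ≡ 5 (mod 16): 2907·t ≡ 5 − 1244 = -1239 (mod 16).
    Reduce coefficients mod 16: 11·t ≡ 9 (mod 16).
    The inverse of 11 mod 16 is 3 (since 11·3 = 33 = 2·16 + 1), so t ≡ 3·9 = 27 ≡ 11 (mod 16).
    Then x = 1244 + 2907·11 = 33221, valid modulo lcm(2907, 16) = 46512: x ≡ 33221 (mod 46512).
Verify against each original: 33221 mod 19 = 9, 33221 mod 9 = 2, 33221 mod 17 = 3, 33221 mod 16 = 5.

x ≡ 33221 (mod 46512).


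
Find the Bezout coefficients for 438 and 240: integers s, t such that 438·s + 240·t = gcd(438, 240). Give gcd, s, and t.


Euclidean algorithm on (438, 240) — divide until remainder is 0:
  438 = 1 · 240 + 198
  240 = 1 · 198 + 42
  198 = 4 · 42 + 30
  42 = 1 · 30 + 12
  30 = 2 · 12 + 6
  12 = 2 · 6 + 0
gcd(438, 240) = 6.
Track Bezout coefficients alongside the remainders: start with r₀ = 438 = a·1 + b·0 (s = 1, t = 0) and r₁ = 240 = a·0 + b·1 (s = 0, t = 1); each new remainder r_{k+1} = r_{k-1} − q_k·r_k inherits s_{k+1} = s_{k-1} − q_k·s_k, t_{k+1} = t_{k-1} − q_k·t_k, so r_k = a·s_k + b·t_k at every step:
  q = 1: r = 198, s = 1 − 1·0 = 1, t = 0 − 1·1 = -1  (check: 438·1 + 240·(-1) = 198)
  q = 1: r = 42, s = 0 − 1·1 = -1, t = 1 − 1·(-1) = 2  (check: 438·(-1) + 240·2 = 42)
  q = 4: r = 30, s = 1 − 4·(-1) = 5, t = -1 − 4·2 = -9  (check: 438·5 + 240·(-9) = 30)
  q = 1: r = 12, s = -1 − 1·5 = -6, t = 2 − 1·(-9) = 11  (check: 438·(-6) + 240·11 = 12)
  q = 2: r = 6, s = 5 − 2·(-6) = 17, t = -9 − 2·11 = -31  (check: 438·17 + 240·(-31) = 6)
The row with r = 6 (the gcd) gives the Bezout coefficients s = 17, t = -31.
Result: 438 · (17) + 240 · (-31) = 6.

gcd(438, 240) = 6; s = 17, t = -31 (check: 438·17 + 240·(-31) = 6).


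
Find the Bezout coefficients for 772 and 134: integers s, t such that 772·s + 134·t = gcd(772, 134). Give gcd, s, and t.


Euclidean algorithm on (772, 134) — divide until remainder is 0:
  772 = 5 · 134 + 102
  134 = 1 · 102 + 32
  102 = 3 · 32 + 6
  32 = 5 · 6 + 2
  6 = 3 · 2 + 0
gcd(772, 134) = 2.
Track Bezout coefficients alongside the remainders: start with r₀ = 772 = a·1 + b·0 (s = 1, t = 0) and r₁ = 134 = a·0 + b·1 (s = 0, t = 1); each new remainder r_{k+1} = r_{k-1} − q_k·r_k inherits s_{k+1} = s_{k-1} − q_k·s_k, t_{k+1} = t_{k-1} − q_k·t_k, so r_k = a·s_k + b·t_k at every step:
  q = 5: r = 102, s = 1 − 5·0 = 1, t = 0 − 5·1 = -5  (check: 772·1 + 134·(-5) = 102)
  q = 1: r = 32, s = 0 − 1·1 = -1, t = 1 − 1·(-5) = 6  (check: 772·(-1) + 134·6 = 32)
  q = 3: r = 6, s = 1 − 3·(-1) = 4, t = -5 − 3·6 = -23  (check: 772·4 + 134·(-23) = 6)
  q = 5: r = 2, s = -1 − 5·4 = -21, t = 6 − 5·(-23) = 121  (check: 772·(-21) + 134·121 = 2)
The row with r = 2 (the gcd) gives the Bezout coefficients s = -21, t = 121.
Result: 772 · (-21) + 134 · (121) = 2.

gcd(772, 134) = 2; s = -21, t = 121 (check: 772·(-21) + 134·121 = 2).


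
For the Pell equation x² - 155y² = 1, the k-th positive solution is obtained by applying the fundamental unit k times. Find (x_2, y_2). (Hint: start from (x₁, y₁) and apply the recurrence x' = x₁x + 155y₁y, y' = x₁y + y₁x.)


Step 1: Find the fundamental solution (x₁, y₁) of x² - 155y² = 1.
  Expand √155 as a continued fraction. a₀ = ⌊√155⌋ = 12; iterate m_{k+1} = d_k·a_k − m_k, d_{k+1} = (155 − m_{k+1}²)/d_k, a_{k+1} = ⌊(a₀ + m_{k+1})/d_{k+1}⌋ (starting m₀ = 0, d₀ = 1), with convergents p_k = a_k·p_{k-1} + p_{k-2}, q_k = a_k·q_{k-1} + q_{k-2} (p₋₁ = 1, q₋₁ = 0):
  k = 0: a₀ = 12; p₀/q₀ = 12/1; p₀² − 155·q₀² = 144 − 155 = -11.
  k = 1: m = 12, d = 11, a = ⌊(12 + 12)/11⌋ = 2; p/q = (2·12 + 1)/(2·1 + 0) = 25/2; p² − 155·q² = 625 − 620 = 5.
  k = 2: m = 10, d = 5, a = ⌊(12 + 10)/5⌋ = 4; p/q = (4·25 + 12)/(4·2 + 1) = 112/9; p² − 155·q² = 12544 − 12555 = -11.
  k = 3: m = 10, d = 11, a = ⌊(12 + 10)/11⌋ = 2; p/q = (2·112 + 25)/(2·9 + 2) = 249/20; p² − 155·q² = 62001 − 62000 = 1.
  The first convergent with p² − 155·q² = 1 gives the fundamental solution (x₁, y₁) = (249, 20).
Step 2: Apply the recurrence (x_{n+1}, y_{n+1}) = (x₁x_n + 155y₁y_n, x₁y_n + y₁x_n) repeatedly.
  From (x_1, y_1) = (249, 20): x_2 = 249·249 + 155·20·20 = 124001; y_2 = 249·20 + 20·249 = 9960.
Step 3: Verify x_2² - 155·y_2² = 15376248001 - 15376248000 = 1 (should be 1). ✓

(x_1, y_1) = (249, 20); (x_2, y_2) = (124001, 9960).


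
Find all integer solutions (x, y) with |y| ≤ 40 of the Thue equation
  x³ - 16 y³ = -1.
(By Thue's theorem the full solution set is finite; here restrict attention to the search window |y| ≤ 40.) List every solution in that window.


The equation is x³ - 16y³ = -1. For fixed y, x³ = 16·y³ − 1, so a solution requires the RHS to be a perfect cube.
Strategy: iterate y from -40 to 40, compute RHS = 16·y³ − 1, and check whether it is a (positive or negative) perfect cube.
Check small values of y:
  y = 0: RHS = -1 = (-1)³ ⇒ x = -1 works.
  y = 1: RHS = 15 is not a perfect cube.
  y = -1: RHS = -17 is not a perfect cube.
  y = 2: RHS = 127 is not a perfect cube.
  y = -2: RHS = -129 is not a perfect cube.
  y = 3: RHS = 431 is not a perfect cube.
  y = -3: RHS = -433 is not a perfect cube.
Continuing the search up to |y| = 40 finds no further solutions beyond those listed.
Collected solutions: (-1, 0).

Solutions (with |y| ≤ 40): (-1, 0).


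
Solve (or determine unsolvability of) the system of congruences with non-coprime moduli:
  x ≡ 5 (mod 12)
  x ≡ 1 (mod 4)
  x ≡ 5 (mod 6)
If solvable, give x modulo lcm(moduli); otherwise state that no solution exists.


Moduli 12, 4, 6 are not pairwise coprime, so CRT works modulo lcm(m_i) when all pairwise compatibility conditions hold.
Pairwise compatibility: gcd(m_i, m_j) must divide a_i - a_j for every pair.
Merge one congruence at a time:
  Start: x ≡ 5 (mod 12).
  Combine with x ≡ 1 (mod 4): gcd(12, 4) = 4; 1 - 5 = -4, which IS divisible by 4, so compatible.
    Write x = 5 + 12·t and substitute into x ≡ 1 (mod 4): 12·t ≡ 1 − 5 = -4 (mod 4).
    Divide the congruence (and modulus) by g = 4: 3·t ≡ -1 (mod 1).
    Modulo 1 every t works; take t = 0.
    Then x = 5 + 12·0 = 5, valid modulo lcm(12, 4) = 12: x ≡ 5 (mod 12).
  Combine with x ≡ 5 (mod 6): gcd(12, 6) = 6; 5 - 5 = 0, which IS divisible by 6, so compatible.
    Write x = 5 + 12·t and substitute into x ≡ 5 (mod 6): 12·t ≡ 5 − 5 = 0 (mod 6).
    Divide the congruence (and modulus) by g = 6: 2·t ≡ 0 (mod 1).
    Modulo 1 every t works; take t = 0.
    Then x = 5 + 12·0 = 5, valid modulo lcm(12, 6) = 12: x ≡ 5 (mod 12).
Verify: 5 mod 12 = 5, 5 mod 4 = 1, 5 mod 6 = 5.

x ≡ 5 (mod 12).


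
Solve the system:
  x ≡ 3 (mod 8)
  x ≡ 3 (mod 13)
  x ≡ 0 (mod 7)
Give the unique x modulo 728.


Moduli 8, 13, 7 are pairwise coprime; by CRT there is a unique solution modulo M = 8 · 13 · 7 = 728.
Solve pairwise, accumulating the modulus:
  Start with x ≡ 3 (mod 8).
  Combine with x ≡ 3 (mod 13): since gcd(8, 13) = 1, we get a unique residue mod 104.
    Write x = 3 + 8·t and substitute into x ≡ 3 (mod 13): 8·t ≡ 3 − 3 = 0 (mod 13).
    The inverse of 8 mod 13 is 5 (since 8·5 = 40 = 3·13 + 1), so t ≡ 5·0 = 0 ≡ 0 (mod 13).
    Then x = 3 + 8·0 = 3, valid modulo lcm(8, 13) = 104: x ≡ 3 (mod 104).
  Combine with x ≡ 0 (mod 7): since gcd(104, 7) = 1, we get a unique residue mod 728.
    Write x = 3 + 104·t and substitute into x ≡ 0 (mod 7): 104·t ≡ 0 − 3 = -3 (mod 7).
    Reduce coefficients mod 7: 6·t ≡ 4 (mod 7).
    The inverse of 6 mod 7 is 6 (since 6·6 = 36 = 5·7 + 1), so t ≡ 6·4 = 24 ≡ 3 (mod 7).
    Then x = 3 + 104·3 = 315, valid modulo lcm(104, 7) = 728: x ≡ 315 (mod 728).
Verify: 315 mod 8 = 3 ✓, 315 mod 13 = 3 ✓, 315 mod 7 = 0 ✓.

x ≡ 315 (mod 728).


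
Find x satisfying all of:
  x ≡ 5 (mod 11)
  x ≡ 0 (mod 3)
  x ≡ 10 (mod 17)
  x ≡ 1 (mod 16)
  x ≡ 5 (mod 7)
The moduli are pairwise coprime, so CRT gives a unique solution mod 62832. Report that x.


Product of moduli M = 11 · 3 · 17 · 16 · 7 = 62832.
Merge one congruence at a time:
  Start: x ≡ 5 (mod 11).
  Combine with x ≡ 0 (mod 3); new modulus lcm = 33.
    Write x = 5 + 11·t and substitute into x ≡ 0 (mod 3): 11·t ≡ 0 − 5 = -5 (mod 3).
    Reduce coefficients mod 3: 2·t ≡ 1 (mod 3).
    The inverse of 2 mod 3 is 2 (since 2·2 = 4 = 1·3 + 1), so t ≡ 2·1 = 2 ≡ 2 (mod 3).
    Then x = 5 + 11·2 = 27, valid modulo lcm(11, 3) = 33: x ≡ 27 (mod 33).
  Combine with x ≡ 10 (mod 17); new modulus lcm = 561.
    Write x = 27 + 33·t and substitute into x ≡ 10 (mod 17): 33·t ≡ 10 − 27 = -17 (mod 17).
    Reduce coefficients mod 17: 16·t ≡ 0 (mod 17).
    The inverse of 16 mod 17 is 16 (since 16·16 = 256 = 15·17 + 1), so t ≡ 16·0 = 0 ≡ 0 (mod 17).
    Then x = 27 + 33·0 = 27, valid modulo lcm(33, 17) = 561: x ≡ 27 (mod 561).
  Combine with x ≡ 1 (mod 16); new modulus lcm = 8976.
    Write x = 27 + 561·t and substitute into x ≡ 1 (mod 16): 561·t ≡ 1 − 27 = -26 (mod 16).
    Reduce coefficients mod 16: 1·t ≡ 6 (mod 16).
    So t ≡ 6 (mod 16).
    Then x = 27 + 561·6 = 3393, valid modulo lcm(561, 16) = 8976: x ≡ 3393 (mod 8976).
  Combine with x ≡ 5 (mod 7); new modulus lcm = 62832.
    Write x = 3393 + 8976·t and substitute into x ≡ 5 (mod 7): 8976·t ≡ 5 − 3393 = -3388 (mod 7).
    Reduce coefficients mod 7: 2·t ≡ 0 (mod 7).
    The inverse of 2 mod 7 is 4 (since 2·4 = 8 = 1·7 + 1), so t ≡ 4·0 = 0 ≡ 0 (mod 7).
    Then x = 3393 + 8976·0 = 3393, valid modulo lcm(8976, 7) = 62832: x ≡ 3393 (mod 62832).
Verify against each original: 3393 mod 11 = 5, 3393 mod 3 = 0, 3393 mod 17 = 10, 3393 mod 16 = 1, 3393 mod 7 = 5.

x ≡ 3393 (mod 62832).


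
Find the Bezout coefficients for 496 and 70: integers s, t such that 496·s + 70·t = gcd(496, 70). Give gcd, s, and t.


Euclidean algorithm on (496, 70) — divide until remainder is 0:
  496 = 7 · 70 + 6
  70 = 11 · 6 + 4
  6 = 1 · 4 + 2
  4 = 2 · 2 + 0
gcd(496, 70) = 2.
Track Bezout coefficients alongside the remainders: start with r₀ = 496 = a·1 + b·0 (s = 1, t = 0) and r₁ = 70 = a·0 + b·1 (s = 0, t = 1); each new remainder r_{k+1} = r_{k-1} − q_k·r_k inherits s_{k+1} = s_{k-1} − q_k·s_k, t_{k+1} = t_{k-1} − q_k·t_k, so r_k = a·s_k + b·t_k at every step:
  q = 7: r = 6, s = 1 − 7·0 = 1, t = 0 − 7·1 = -7  (check: 496·1 + 70·(-7) = 6)
  q = 11: r = 4, s = 0 − 11·1 = -11, t = 1 − 11·(-7) = 78  (check: 496·(-11) + 70·78 = 4)
  q = 1: r = 2, s = 1 − 1·(-11) = 12, t = -7 − 1·78 = -85  (check: 496·12 + 70·(-85) = 2)
The row with r = 2 (the gcd) gives the Bezout coefficients s = 12, t = -85.
Result: 496 · (12) + 70 · (-85) = 2.

gcd(496, 70) = 2; s = 12, t = -85 (check: 496·12 + 70·(-85) = 2).


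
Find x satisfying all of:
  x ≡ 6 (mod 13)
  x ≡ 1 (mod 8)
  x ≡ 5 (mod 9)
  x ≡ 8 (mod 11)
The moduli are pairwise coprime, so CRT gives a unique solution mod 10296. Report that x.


Product of moduli M = 13 · 8 · 9 · 11 = 10296.
Merge one congruence at a time:
  Start: x ≡ 6 (mod 13).
  Combine with x ≡ 1 (mod 8); new modulus lcm = 104.
    Write x = 6 + 13·t and substitute into x ≡ 1 (mod 8): 13·t ≡ 1 − 6 = -5 (mod 8).
    Reduce coefficients mod 8: 5·t ≡ 3 (mod 8).
    The inverse of 5 mod 8 is 5 (since 5·5 = 25 = 3·8 + 1), so t ≡ 5·3 = 15 ≡ 7 (mod 8).
    Then x = 6 + 13·7 = 97, valid modulo lcm(13, 8) = 104: x ≡ 97 (mod 104).
  Combine with x ≡ 5 (mod 9); new modulus lcm = 936.
    Write x = 97 + 104·t and substitute into x ≡ 5 (mod 9): 104·t ≡ 5 − 97 = -92 (mod 9).
    Reduce coefficients mod 9: 5·t ≡ 7 (mod 9).
    The inverse of 5 mod 9 is 2 (since 5·2 = 10 = 1·9 + 1), so t ≡ 2·7 = 14 ≡ 5 (mod 9).
    Then x = 97 + 104·5 = 617, valid modulo lcm(104, 9) = 936: x ≡ 617 (mod 936).
  Combine with x ≡ 8 (mod 11); new modulus lcm = 10296.
    Write x = 617 + 936·t and substitute into x ≡ 8 (mod 11): 936·t ≡ 8 − 617 = -609 (mod 11).
    Reduce coefficients mod 11: 1·t ≡ 7 (mod 11).
    So t ≡ 7 (mod 11).
    Then x = 617 + 936·7 = 7169, valid modulo lcm(936, 11) = 10296: x ≡ 7169 (mod 10296).
Verify against each original: 7169 mod 13 = 6, 7169 mod 8 = 1, 7169 mod 9 = 5, 7169 mod 11 = 8.

x ≡ 7169 (mod 10296).


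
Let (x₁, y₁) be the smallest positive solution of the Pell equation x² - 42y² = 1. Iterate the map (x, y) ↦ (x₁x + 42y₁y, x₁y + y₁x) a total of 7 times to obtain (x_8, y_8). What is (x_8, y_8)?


Step 1: Find the fundamental solution (x₁, y₁) of x² - 42y² = 1.
  Expand √42 as a continued fraction. a₀ = ⌊√42⌋ = 6; iterate m_{k+1} = d_k·a_k − m_k, d_{k+1} = (42 − m_{k+1}²)/d_k, a_{k+1} = ⌊(a₀ + m_{k+1})/d_{k+1}⌋ (starting m₀ = 0, d₀ = 1), with convergents p_k = a_k·p_{k-1} + p_{k-2}, q_k = a_k·q_{k-1} + q_{k-2} (p₋₁ = 1, q₋₁ = 0):
  k = 0: a₀ = 6; p₀/q₀ = 6/1; p₀² − 42·q₀² = 36 − 42 = -6.
  k = 1: m = 6, d = 6, a = ⌊(6 + 6)/6⌋ = 2; p/q = (2·6 + 1)/(2·1 + 0) = 13/2; p² − 42·q² = 169 − 168 = 1.
  The first convergent with p² − 42·q² = 1 gives the fundamental solution (x₁, y₁) = (13, 2).
Step 2: Apply the recurrence (x_{n+1}, y_{n+1}) = (x₁x_n + 42y₁y_n, x₁y_n + y₁x_n) repeatedly.
  From (x_1, y_1) = (13, 2): x_2 = 13·13 + 42·2·2 = 337; y_2 = 13·2 + 2·13 = 52.
  From (x_2, y_2) = (337, 52): x_3 = 13·337 + 42·2·52 = 8749; y_3 = 13·52 + 2·337 = 1350.
  From (x_3, y_3) = (8749, 1350): x_4 = 13·8749 + 42·2·1350 = 227137; y_4 = 13·1350 + 2·8749 = 35048.
  From (x_4, y_4) = (227137, 35048): x_5 = 13·227137 + 42·2·35048 = 5896813; y_5 = 13·35048 + 2·227137 = 909898.
  From (x_5, y_5) = (5896813, 909898): x_6 = 13·5896813 + 42·2·909898 = 153090001; y_6 = 13·909898 + 2·5896813 = 23622300.
  From (x_6, y_6) = (153090001, 23622300): x_7 = 13·153090001 + 42·2·23622300 = 3974443213; y_7 = 13·23622300 + 2·153090001 = 613269902.
  From (x_7, y_7) = (3974443213, 613269902): x_8 = 13·3974443213 + 42·2·613269902 = 103182433537; y_8 = 13·613269902 + 2·3974443213 = 15921395152.
Step 3: Verify x_8² - 42·y_8² = 10646614590617422330369 - 10646614590617422330368 = 1 (should be 1). ✓

(x_1, y_1) = (13, 2); (x_8, y_8) = (103182433537, 15921395152).


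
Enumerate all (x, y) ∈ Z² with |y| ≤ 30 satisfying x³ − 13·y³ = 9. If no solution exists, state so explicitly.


The equation is x³ - 13y³ = 9. For fixed y, x³ = 13·y³ + 9, so a solution requires the RHS to be a perfect cube.
Strategy: iterate y from -30 to 30, compute RHS = 13·y³ + 9, and check whether it is a (positive or negative) perfect cube.
Check small values of y:
  y = 0: RHS = 9 is not a perfect cube.
  y = 1: RHS = 22 is not a perfect cube.
  y = -1: RHS = -4 is not a perfect cube.
  y = 2: RHS = 113 is not a perfect cube.
  y = -2: RHS = -95 is not a perfect cube.
  y = 3: RHS = 360 is not a perfect cube.
  y = -3: RHS = -342 is not a perfect cube.
Continuing the search up to |y| = 30 finds no solutions either.
No (x, y) in the scanned range satisfies the equation.

No integer solutions with |y| ≤ 30.


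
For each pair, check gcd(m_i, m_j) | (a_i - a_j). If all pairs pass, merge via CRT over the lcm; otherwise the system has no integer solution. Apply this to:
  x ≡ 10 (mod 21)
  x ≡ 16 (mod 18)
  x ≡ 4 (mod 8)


Moduli 21, 18, 8 are not pairwise coprime, so CRT works modulo lcm(m_i) when all pairwise compatibility conditions hold.
Pairwise compatibility: gcd(m_i, m_j) must divide a_i - a_j for every pair.
Merge one congruence at a time:
  Start: x ≡ 10 (mod 21).
  Combine with x ≡ 16 (mod 18): gcd(21, 18) = 3; 16 - 10 = 6, which IS divisible by 3, so compatible.
    Write x = 10 + 21·t and substitute into x ≡ 16 (mod 18): 21·t ≡ 16 − 10 = 6 (mod 18).
    Divide the congruence (and modulus) by g = 3: 7·t ≡ 2 (mod 6).
    Reduce coefficients mod 6: 1·t ≡ 2 (mod 6).
    So t ≡ 2 (mod 6).
    Then x = 10 + 21·2 = 52, valid modulo lcm(21, 18) = 126: x ≡ 52 (mod 126).
  Combine with x ≡ 4 (mod 8): gcd(126, 8) = 2; 4 - 52 = -48, which IS divisible by 2, so compatible.
    Write x = 52 + 126·t and substitute into x ≡ 4 (mod 8): 126·t ≡ 4 − 52 = -48 (mod 8).
    Divide the congruence (and modulus) by g = 2: 63·t ≡ -24 (mod 4).
    Reduce coefficients mod 4: 3·t ≡ 0 (mod 4).
    The inverse of 3 mod 4 is 3 (since 3·3 = 9 = 2·4 + 1), so t ≡ 3·0 = 0 ≡ 0 (mod 4).
    Then x = 52 + 126·0 = 52, valid modulo lcm(126, 8) = 504: x ≡ 52 (mod 504).
Verify: 52 mod 21 = 10, 52 mod 18 = 16, 52 mod 8 = 4.

x ≡ 52 (mod 504).


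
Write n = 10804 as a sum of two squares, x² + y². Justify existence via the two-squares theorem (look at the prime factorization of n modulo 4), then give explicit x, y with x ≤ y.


Step 1: Factor n = 10804 = 2^2 · 37 · 73.
Step 2: Check the mod-4 condition on each prime factor: 2 = 2 (special); 37 ≡ 1 (mod 4), exponent 1; 73 ≡ 1 (mod 4), exponent 1.
All primes ≡ 3 (mod 4) appear to even exponent (or don't appear), so by the two-squares theorem n IS expressible as a sum of two squares.
Step 3: Build a representation. Group n = k² · m with k = 2 and m = 37 · 73 = 2701 (a product of primes ≡ 1 (mod 4)); a representation of m scales to one of n via (k·x)² + (k·y)² = k²(x² + y²). Each prime p ≡ 1 (mod 4) is itself a sum of two squares; find a² by testing p − a² for a perfect square:
  37: 37 − 1² = 36 = 6² ⇒ 37 = 1² + 6².
  73: 73 − 1² = 72, 73 − 2² = 69, 73 − 3² = 64 = 8² ⇒ 73 = 3² + 8².
  Combine using the Brahmagupta–Fibonacci identity (a² + b²)(c² + d²) = (ac − bd)² + (ad + bc)² = (ac + bd)² + (ad − bc)²:
  37 · 73 = 2701: from (1² + 6²)(3² + 8²), take (1·3 − 6·8, 1·8 + 6·3) = (3 − 48, 8 + 18) = (-45, 26); dropping signs (only squares matter) gives (45, 26); check 45² + 26² = 2025 + 676 = 2701 ✓.
  Scale by k = 2: (2·45, 2·26) = (90, 52).
Step 4: Order so x ≤ y and verify: 52² + 90² = 2704 + 8100 = 10804 = n. ✓

n = 10804 = 52² + 90² (one valid representation with x ≤ y).


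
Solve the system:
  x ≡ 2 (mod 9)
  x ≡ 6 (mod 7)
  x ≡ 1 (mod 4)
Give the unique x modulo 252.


Moduli 9, 7, 4 are pairwise coprime; by CRT there is a unique solution modulo M = 9 · 7 · 4 = 252.
Solve pairwise, accumulating the modulus:
  Start with x ≡ 2 (mod 9).
  Combine with x ≡ 6 (mod 7): since gcd(9, 7) = 1, we get a unique residue mod 63.
    Write x = 2 + 9·t and substitute into x ≡ 6 (mod 7): 9·t ≡ 6 − 2 = 4 (mod 7).
    Reduce coefficients mod 7: 2·t ≡ 4 (mod 7).
    The inverse of 2 mod 7 is 4 (since 2·4 = 8 = 1·7 + 1), so t ≡ 4·4 = 16 ≡ 2 (mod 7).
    Then x = 2 + 9·2 = 20, valid modulo lcm(9, 7) = 63: x ≡ 20 (mod 63).
  Combine with x ≡ 1 (mod 4): since gcd(63, 4) = 1, we get a unique residue mod 252.
    Write x = 20 + 63·t and substitute into x ≡ 1 (mod 4): 63·t ≡ 1 − 20 = -19 (mod 4).
    Reduce coefficients mod 4: 3·t ≡ 1 (mod 4).
    The inverse of 3 mod 4 is 3 (since 3·3 = 9 = 2·4 + 1), so t ≡ 3·1 = 3 ≡ 3 (mod 4).
    Then x = 20 + 63·3 = 209, valid modulo lcm(63, 4) = 252: x ≡ 209 (mod 252).
Verify: 209 mod 9 = 2 ✓, 209 mod 7 = 6 ✓, 209 mod 4 = 1 ✓.

x ≡ 209 (mod 252).


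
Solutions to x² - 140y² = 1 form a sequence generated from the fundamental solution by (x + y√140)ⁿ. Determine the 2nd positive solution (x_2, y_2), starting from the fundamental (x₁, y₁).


Step 1: Find the fundamental solution (x₁, y₁) of x² - 140y² = 1.
  Expand √140 as a continued fraction. a₀ = ⌊√140⌋ = 11; iterate m_{k+1} = d_k·a_k − m_k, d_{k+1} = (140 − m_{k+1}²)/d_k, a_{k+1} = ⌊(a₀ + m_{k+1})/d_{k+1}⌋ (starting m₀ = 0, d₀ = 1), with convergents p_k = a_k·p_{k-1} + p_{k-2}, q_k = a_k·q_{k-1} + q_{k-2} (p₋₁ = 1, q₋₁ = 0):
  k = 0: a₀ = 11; p₀/q₀ = 11/1; p₀² − 140·q₀² = 121 − 140 = -19.
  k = 1: m = 11, d = 19, a = ⌊(11 + 11)/19⌋ = 1; p/q = (1·11 + 1)/(1·1 + 0) = 12/1; p² − 140·q² = 144 − 140 = 4.
  k = 2: m = 8, d = 4, a = ⌊(11 + 8)/4⌋ = 4; p/q = (4·12 + 11)/(4·1 + 1) = 59/5; p² − 140·q² = 3481 − 3500 = -19.
  k = 3: m = 8, d = 19, a = ⌊(11 + 8)/19⌋ = 1; p/q = (1·59 + 12)/(1·5 + 1) = 71/6; p² − 140·q² = 5041 − 5040 = 1.
  The first convergent with p² − 140·q² = 1 gives the fundamental solution (x₁, y₁) = (71, 6).
Step 2: Apply the recurrence (x_{n+1}, y_{n+1}) = (x₁x_n + 140y₁y_n, x₁y_n + y₁x_n) repeatedly.
  From (x_1, y_1) = (71, 6): x_2 = 71·71 + 140·6·6 = 10081; y_2 = 71·6 + 6·71 = 852.
Step 3: Verify x_2² - 140·y_2² = 101626561 - 101626560 = 1 (should be 1). ✓

(x_1, y_1) = (71, 6); (x_2, y_2) = (10081, 852).


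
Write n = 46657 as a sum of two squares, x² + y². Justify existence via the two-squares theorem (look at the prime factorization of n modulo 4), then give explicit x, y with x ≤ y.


Step 1: Factor n = 46657 = 13 · 37 · 97.
Step 2: Check the mod-4 condition on each prime factor: 13 ≡ 1 (mod 4), exponent 1; 37 ≡ 1 (mod 4), exponent 1; 97 ≡ 1 (mod 4), exponent 1.
All primes ≡ 3 (mod 4) appear to even exponent (or don't appear), so by the two-squares theorem n IS expressible as a sum of two squares.
Step 3: Build a representation. Here n = 13 · 37 · 97 is a product of primes ≡ 1 (mod 4). Each prime p ≡ 1 (mod 4) is itself a sum of two squares; find a² by testing p − a² for a perfect square:
  13: 13 − 1² = 12, 13 − 2² = 9 = 3² ⇒ 13 = 2² + 3².
  37: 37 − 1² = 36 = 6² ⇒ 37 = 1² + 6².
  97: 97 − 1² = 96, 97 − 2² = 93, 97 − 3² = 88, 97 − 4² = 81 = 9² ⇒ 97 = 4² + 9².
  Combine using the Brahmagupta–Fibonacci identity (a² + b²)(c² + d²) = (ac − bd)² + (ad + bc)² = (ac + bd)² + (ad − bc)²:
  13 · 37 = 481: from (2² + 3²)(1² + 6²), take (2·1 − 3·6, 2·6 + 3·1) = (2 − 18, 12 + 3) = (-16, 15); dropping signs (only squares matter) gives (16, 15); check 16² + 15² = 256 + 225 = 481 ✓.
  481 · 97 = 46657: from (16² + 15²)(4² + 9²), take (16·4 − 15·9, 16·9 + 15·4) = (64 − 135, 144 + 60) = (-71, 204); dropping signs (only squares matter) gives (71, 204); check 71² + 204² = 5041 + 41616 = 46657 ✓.
Step 4: Order so x ≤ y and verify: 71² + 204² = 5041 + 41616 = 46657 = n. ✓

n = 46657 = 71² + 204² (one valid representation with x ≤ y).


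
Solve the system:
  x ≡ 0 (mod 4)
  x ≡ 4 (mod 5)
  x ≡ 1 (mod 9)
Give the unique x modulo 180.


Moduli 4, 5, 9 are pairwise coprime; by CRT there is a unique solution modulo M = 4 · 5 · 9 = 180.
Solve pairwise, accumulating the modulus:
  Start with x ≡ 0 (mod 4).
  Combine with x ≡ 4 (mod 5): since gcd(4, 5) = 1, we get a unique residue mod 20.
    Write x = 0 + 4·t and substitute into x ≡ 4 (mod 5): 4·t ≡ 4 − 0 = 4 (mod 5).
    The inverse of 4 mod 5 is 4 (since 4·4 = 16 = 3·5 + 1), so t ≡ 4·4 = 16 ≡ 1 (mod 5).
    Then x = 0 + 4·1 = 4, valid modulo lcm(4, 5) = 20: x ≡ 4 (mod 20).
  Combine with x ≡ 1 (mod 9): since gcd(20, 9) = 1, we get a unique residue mod 180.
    Write x = 4 + 20·t and substitute into x ≡ 1 (mod 9): 20·t ≡ 1 − 4 = -3 (mod 9).
    Reduce coefficients mod 9: 2·t ≡ 6 (mod 9).
    The inverse of 2 mod 9 is 5 (since 2·5 = 10 = 1·9 + 1), so t ≡ 5·6 = 30 ≡ 3 (mod 9).
    Then x = 4 + 20·3 = 64, valid modulo lcm(20, 9) = 180: x ≡ 64 (mod 180).
Verify: 64 mod 4 = 0 ✓, 64 mod 5 = 4 ✓, 64 mod 9 = 1 ✓.

x ≡ 64 (mod 180).


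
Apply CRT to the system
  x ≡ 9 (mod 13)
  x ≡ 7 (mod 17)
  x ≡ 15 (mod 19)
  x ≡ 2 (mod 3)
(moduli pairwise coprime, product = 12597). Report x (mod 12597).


Product of moduli M = 13 · 17 · 19 · 3 = 12597.
Merge one congruence at a time:
  Start: x ≡ 9 (mod 13).
  Combine with x ≡ 7 (mod 17); new modulus lcm = 221.
    Write x = 9 + 13·t and substitute into x ≡ 7 (mod 17): 13·t ≡ 7 − 9 = -2 (mod 17).
    Reduce coefficients mod 17: 13·t ≡ 15 (mod 17).
    The inverse of 13 mod 17 is 4 (since 13·4 = 52 = 3·17 + 1), so t ≡ 4·15 = 60 ≡ 9 (mod 17).
    Then x = 9 + 13·9 = 126, valid modulo lcm(13, 17) = 221: x ≡ 126 (mod 221).
  Combine with x ≡ 15 (mod 19); new modulus lcm = 4199.
    Write x = 126 + 221·t and substitute into x ≡ 15 (mod 19): 221·t ≡ 15 − 126 = -111 (mod 19).
    Reduce coefficients mod 19: 12·t ≡ 3 (mod 19).
    The inverse of 12 mod 19 is 8 (since 12·8 = 96 = 5·19 + 1), so t ≡ 8·3 = 24 ≡ 5 (mod 19).
    Then x = 126 + 221·5 = 1231, valid modulo lcm(221, 19) = 4199: x ≡ 1231 (mod 4199).
  Combine with x ≡ 2 (mod 3); new modulus lcm = 12597.
    Write x = 1231 + 4199·t and substitute into x ≡ 2 (mod 3): 4199·t ≡ 2 − 1231 = -1229 (mod 3).
    Reduce coefficients mod 3: 2·t ≡ 1 (mod 3).
    The inverse of 2 mod 3 is 2 (since 2·2 = 4 = 1·3 + 1), so t ≡ 2·1 = 2 ≡ 2 (mod 3).
    Then x = 1231 + 4199·2 = 9629, valid modulo lcm(4199, 3) = 12597: x ≡ 9629 (mod 12597).
Verify against each original: 9629 mod 13 = 9, 9629 mod 17 = 7, 9629 mod 19 = 15, 9629 mod 3 = 2.

x ≡ 9629 (mod 12597).


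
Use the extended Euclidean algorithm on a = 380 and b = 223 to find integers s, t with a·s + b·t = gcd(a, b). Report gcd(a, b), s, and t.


Euclidean algorithm on (380, 223) — divide until remainder is 0:
  380 = 1 · 223 + 157
  223 = 1 · 157 + 66
  157 = 2 · 66 + 25
  66 = 2 · 25 + 16
  25 = 1 · 16 + 9
  16 = 1 · 9 + 7
  9 = 1 · 7 + 2
  7 = 3 · 2 + 1
  2 = 2 · 1 + 0
gcd(380, 223) = 1.
Track Bezout coefficients alongside the remainders: start with r₀ = 380 = a·1 + b·0 (s = 1, t = 0) and r₁ = 223 = a·0 + b·1 (s = 0, t = 1); each new remainder r_{k+1} = r_{k-1} − q_k·r_k inherits s_{k+1} = s_{k-1} − q_k·s_k, t_{k+1} = t_{k-1} − q_k·t_k, so r_k = a·s_k + b·t_k at every step:
  q = 1: r = 157, s = 1 − 1·0 = 1, t = 0 − 1·1 = -1  (check: 380·1 + 223·(-1) = 157)
  q = 1: r = 66, s = 0 − 1·1 = -1, t = 1 − 1·(-1) = 2  (check: 380·(-1) + 223·2 = 66)
  q = 2: r = 25, s = 1 − 2·(-1) = 3, t = -1 − 2·2 = -5  (check: 380·3 + 223·(-5) = 25)
  q = 2: r = 16, s = -1 − 2·3 = -7, t = 2 − 2·(-5) = 12  (check: 380·(-7) + 223·12 = 16)
  q = 1: r = 9, s = 3 − 1·(-7) = 10, t = -5 − 1·12 = -17  (check: 380·10 + 223·(-17) = 9)
  q = 1: r = 7, s = -7 − 1·10 = -17, t = 12 − 1·(-17) = 29  (check: 380·(-17) + 223·29 = 7)
  q = 1: r = 2, s = 10 − 1·(-17) = 27, t = -17 − 1·29 = -46  (check: 380·27 + 223·(-46) = 2)
  q = 3: r = 1, s = -17 − 3·27 = -98, t = 29 − 3·(-46) = 167  (check: 380·(-98) + 223·167 = 1)
The row with r = 1 (the gcd) gives the Bezout coefficients s = -98, t = 167.
Result: 380 · (-98) + 223 · (167) = 1.

gcd(380, 223) = 1; s = -98, t = 167 (check: 380·(-98) + 223·167 = 1).


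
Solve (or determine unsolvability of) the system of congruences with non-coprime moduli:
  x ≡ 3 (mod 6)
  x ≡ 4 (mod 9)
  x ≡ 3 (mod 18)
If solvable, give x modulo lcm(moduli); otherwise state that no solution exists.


Moduli 6, 9, 18 are not pairwise coprime, so CRT works modulo lcm(m_i) when all pairwise compatibility conditions hold.
Pairwise compatibility: gcd(m_i, m_j) must divide a_i - a_j for every pair.
Merge one congruence at a time:
  Start: x ≡ 3 (mod 6).
  Combine with x ≡ 4 (mod 9): gcd(6, 9) = 3, and 4 - 3 = 1 is NOT divisible by 3.
    ⇒ system is inconsistent (no integer solution).

No solution (the system is inconsistent).


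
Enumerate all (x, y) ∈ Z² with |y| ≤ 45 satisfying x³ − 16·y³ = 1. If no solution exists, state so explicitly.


The equation is x³ - 16y³ = 1. For fixed y, x³ = 16·y³ + 1, so a solution requires the RHS to be a perfect cube.
Strategy: iterate y from -45 to 45, compute RHS = 16·y³ + 1, and check whether it is a (positive or negative) perfect cube.
Check small values of y:
  y = 0: RHS = 1 = (1)³ ⇒ x = 1 works.
  y = 1: RHS = 17 is not a perfect cube.
  y = -1: RHS = -15 is not a perfect cube.
  y = 2: RHS = 129 is not a perfect cube.
  y = -2: RHS = -127 is not a perfect cube.
  y = 3: RHS = 433 is not a perfect cube.
  y = -3: RHS = -431 is not a perfect cube.
Continuing the search up to |y| = 45 finds no further solutions beyond those listed.
Collected solutions: (1, 0).

Solutions (with |y| ≤ 45): (1, 0).


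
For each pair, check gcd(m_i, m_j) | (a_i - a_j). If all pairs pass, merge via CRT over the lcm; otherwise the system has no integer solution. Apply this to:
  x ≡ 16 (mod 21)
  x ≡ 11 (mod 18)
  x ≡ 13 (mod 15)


Moduli 21, 18, 15 are not pairwise coprime, so CRT works modulo lcm(m_i) when all pairwise compatibility conditions hold.
Pairwise compatibility: gcd(m_i, m_j) must divide a_i - a_j for every pair.
Merge one congruence at a time:
  Start: x ≡ 16 (mod 21).
  Combine with x ≡ 11 (mod 18): gcd(21, 18) = 3, and 11 - 16 = -5 is NOT divisible by 3.
    ⇒ system is inconsistent (no integer solution).

No solution (the system is inconsistent).


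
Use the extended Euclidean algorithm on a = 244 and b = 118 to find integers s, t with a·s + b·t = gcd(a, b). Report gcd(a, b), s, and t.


Euclidean algorithm on (244, 118) — divide until remainder is 0:
  244 = 2 · 118 + 8
  118 = 14 · 8 + 6
  8 = 1 · 6 + 2
  6 = 3 · 2 + 0
gcd(244, 118) = 2.
Track Bezout coefficients alongside the remainders: start with r₀ = 244 = a·1 + b·0 (s = 1, t = 0) and r₁ = 118 = a·0 + b·1 (s = 0, t = 1); each new remainder r_{k+1} = r_{k-1} − q_k·r_k inherits s_{k+1} = s_{k-1} − q_k·s_k, t_{k+1} = t_{k-1} − q_k·t_k, so r_k = a·s_k + b·t_k at every step:
  q = 2: r = 8, s = 1 − 2·0 = 1, t = 0 − 2·1 = -2  (check: 244·1 + 118·(-2) = 8)
  q = 14: r = 6, s = 0 − 14·1 = -14, t = 1 − 14·(-2) = 29  (check: 244·(-14) + 118·29 = 6)
  q = 1: r = 2, s = 1 − 1·(-14) = 15, t = -2 − 1·29 = -31  (check: 244·15 + 118·(-31) = 2)
The row with r = 2 (the gcd) gives the Bezout coefficients s = 15, t = -31.
Result: 244 · (15) + 118 · (-31) = 2.

gcd(244, 118) = 2; s = 15, t = -31 (check: 244·15 + 118·(-31) = 2).


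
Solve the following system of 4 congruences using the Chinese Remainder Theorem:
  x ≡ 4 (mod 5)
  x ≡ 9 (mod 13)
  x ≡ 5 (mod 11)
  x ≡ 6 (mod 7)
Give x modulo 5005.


Product of moduli M = 5 · 13 · 11 · 7 = 5005.
Merge one congruence at a time:
  Start: x ≡ 4 (mod 5).
  Combine with x ≡ 9 (mod 13); new modulus lcm = 65.
    Write x = 4 + 5·t and substitute into x ≡ 9 (mod 13): 5·t ≡ 9 − 4 = 5 (mod 13).
    The inverse of 5 mod 13 is 8 (since 5·8 = 40 = 3·13 + 1), so t ≡ 8·5 = 40 ≡ 1 (mod 13).
    Then x = 4 + 5·1 = 9, valid modulo lcm(5, 13) = 65: x ≡ 9 (mod 65).
  Combine with x ≡ 5 (mod 11); new modulus lcm = 715.
    Write x = 9 + 65·t and substitute into x ≡ 5 (mod 11): 65·t ≡ 5 − 9 = -4 (mod 11).
    Reduce coefficients mod 11: 10·t ≡ 7 (mod 11).
    The inverse of 10 mod 11 is 10 (since 10·10 = 100 = 9·11 + 1), so t ≡ 10·7 = 70 ≡ 4 (mod 11).
    Then x = 9 + 65·4 = 269, valid modulo lcm(65, 11) = 715: x ≡ 269 (mod 715).
  Combine with x ≡ 6 (mod 7); new modulus lcm = 5005.
    Write x = 269 + 715·t and substitute into x ≡ 6 (mod 7): 715·t ≡ 6 − 269 = -263 (mod 7).
    Reduce coefficients mod 7: 1·t ≡ 3 (mod 7).
    So t ≡ 3 (mod 7).
    Then x = 269 + 715·3 = 2414, valid modulo lcm(715, 7) = 5005: x ≡ 2414 (mod 5005).
Verify against each original: 2414 mod 5 = 4, 2414 mod 13 = 9, 2414 mod 11 = 5, 2414 mod 7 = 6.

x ≡ 2414 (mod 5005).


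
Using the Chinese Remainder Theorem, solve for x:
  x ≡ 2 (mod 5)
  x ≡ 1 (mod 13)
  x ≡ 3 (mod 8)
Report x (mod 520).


Moduli 5, 13, 8 are pairwise coprime; by CRT there is a unique solution modulo M = 5 · 13 · 8 = 520.
Solve pairwise, accumulating the modulus:
  Start with x ≡ 2 (mod 5).
  Combine with x ≡ 1 (mod 13): since gcd(5, 13) = 1, we get a unique residue mod 65.
    Write x = 2 + 5·t and substitute into x ≡ 1 (mod 13): 5·t ≡ 1 − 2 = -1 (mod 13).
    Reduce coefficients mod 13: 5·t ≡ 12 (mod 13).
    The inverse of 5 mod 13 is 8 (since 5·8 = 40 = 3·13 + 1), so t ≡ 8·12 = 96 ≡ 5 (mod 13).
    Then x = 2 + 5·5 = 27, valid modulo lcm(5, 13) = 65: x ≡ 27 (mod 65).
  Combine with x ≡ 3 (mod 8): since gcd(65, 8) = 1, we get a unique residue mod 520.
    Write x = 27 + 65·t and substitute into x ≡ 3 (mod 8): 65·t ≡ 3 − 27 = -24 (mod 8).
    Reduce coefficients mod 8: 1·t ≡ 0 (mod 8).
    So t ≡ 0 (mod 8).
    Then x = 27 + 65·0 = 27, valid modulo lcm(65, 8) = 520: x ≡ 27 (mod 520).
Verify: 27 mod 5 = 2 ✓, 27 mod 13 = 1 ✓, 27 mod 8 = 3 ✓.

x ≡ 27 (mod 520).


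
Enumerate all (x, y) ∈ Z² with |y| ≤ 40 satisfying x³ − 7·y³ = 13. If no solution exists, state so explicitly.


The equation is x³ - 7y³ = 13. For fixed y, x³ = 7·y³ + 13, so a solution requires the RHS to be a perfect cube.
Strategy: iterate y from -40 to 40, compute RHS = 7·y³ + 13, and check whether it is a (positive or negative) perfect cube.
Check small values of y:
  y = 0: RHS = 13 is not a perfect cube.
  y = 1: RHS = 20 is not a perfect cube.
  y = -1: RHS = 6 is not a perfect cube.
  y = 2: RHS = 69 is not a perfect cube.
  y = -2: RHS = -43 is not a perfect cube.
  y = 3: RHS = 202 is not a perfect cube.
  y = -3: RHS = -176 is not a perfect cube.
Continuing the search up to |y| = 40 finds no solutions either.
No (x, y) in the scanned range satisfies the equation.

No integer solutions with |y| ≤ 40.


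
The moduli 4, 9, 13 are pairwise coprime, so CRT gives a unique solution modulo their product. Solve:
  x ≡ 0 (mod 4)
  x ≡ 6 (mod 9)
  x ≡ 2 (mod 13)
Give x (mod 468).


Moduli 4, 9, 13 are pairwise coprime; by CRT there is a unique solution modulo M = 4 · 9 · 13 = 468.
Solve pairwise, accumulating the modulus:
  Start with x ≡ 0 (mod 4).
  Combine with x ≡ 6 (mod 9): since gcd(4, 9) = 1, we get a unique residue mod 36.
    Write x = 0 + 4·t and substitute into x ≡ 6 (mod 9): 4·t ≡ 6 − 0 = 6 (mod 9).
    The inverse of 4 mod 9 is 7 (since 4·7 = 28 = 3·9 + 1), so t ≡ 7·6 = 42 ≡ 6 (mod 9).
    Then x = 0 + 4·6 = 24, valid modulo lcm(4, 9) = 36: x ≡ 24 (mod 36).
  Combine with x ≡ 2 (mod 13): since gcd(36, 13) = 1, we get a unique residue mod 468.
    Write x = 24 + 36·t and substitute into x ≡ 2 (mod 13): 36·t ≡ 2 − 24 = -22 (mod 13).
    Reduce coefficients mod 13: 10·t ≡ 4 (mod 13).
    The inverse of 10 mod 13 is 4 (since 10·4 = 40 = 3·13 + 1), so t ≡ 4·4 = 16 ≡ 3 (mod 13).
    Then x = 24 + 36·3 = 132, valid modulo lcm(36, 13) = 468: x ≡ 132 (mod 468).
Verify: 132 mod 4 = 0 ✓, 132 mod 9 = 6 ✓, 132 mod 13 = 2 ✓.

x ≡ 132 (mod 468).
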